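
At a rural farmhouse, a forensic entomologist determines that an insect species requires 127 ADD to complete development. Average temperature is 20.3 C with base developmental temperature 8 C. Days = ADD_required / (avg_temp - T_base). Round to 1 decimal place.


Insect development time:
Effective temperature = avg_temp - T_base = 20.3 - 8 = 12.3 C
Days = ADD / effective_temp = 127 / 12.3 = 10.3 days

10.3


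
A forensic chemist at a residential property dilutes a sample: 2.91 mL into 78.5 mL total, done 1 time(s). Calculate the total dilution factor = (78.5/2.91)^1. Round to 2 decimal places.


Dilution factor calculation:
Single dilution = V_total / V_sample = 78.5 / 2.91 ≈ 26.975945
Number of dilutions = 1
Total DF = (78.5 / 2.91)^1 (full precision, rounded at the end) = 26.98

26.98


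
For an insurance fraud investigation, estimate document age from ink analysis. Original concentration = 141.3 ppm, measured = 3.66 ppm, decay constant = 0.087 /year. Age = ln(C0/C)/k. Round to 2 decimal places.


Document age estimation:
C0/C = 141.3 / 3.66 = 38.606557
ln(C0/C) = 3.653422
t = 3.653422 / 0.087 = 41.99 years

41.99


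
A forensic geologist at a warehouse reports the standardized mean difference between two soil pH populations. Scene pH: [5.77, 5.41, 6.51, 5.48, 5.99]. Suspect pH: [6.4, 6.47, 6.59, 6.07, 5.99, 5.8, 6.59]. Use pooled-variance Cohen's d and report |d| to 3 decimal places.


Pooled-variance Cohen's d for soil pH comparison:
Scene mean = 29.16 / 5 = 5.832
Suspect mean = 43.91 / 7 = 6.272857
Scene sample variance s_s^2 = 0.19762
Suspect sample variance s_c^2 = 0.100157
Pooled variance = ((n_s-1)*s_s^2 + (n_c-1)*s_c^2) / (n_s + n_c - 2) = 0.139142
Pooled SD = sqrt(0.139142) = 0.373017
Mean difference = -0.440857
|d| = |-0.440857| / 0.373017 = 1.182

1.182


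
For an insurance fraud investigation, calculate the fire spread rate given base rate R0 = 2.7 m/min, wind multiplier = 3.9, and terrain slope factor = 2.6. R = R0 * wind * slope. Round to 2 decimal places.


Fire spread rate calculation:
R = R0 * wind_factor * slope_factor
= 2.7 * 3.9 * 2.6
= 10.53 * 2.6
= 27.38 m/min

27.38


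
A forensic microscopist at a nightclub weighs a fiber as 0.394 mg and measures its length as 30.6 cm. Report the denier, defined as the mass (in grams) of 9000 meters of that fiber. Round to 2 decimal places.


Denier calculation:
Mass in grams = 0.394 mg / 1000 = 0.000394 g
Length in meters = 30.6 cm / 100 = 0.306 m
Linear density = mass / length = 0.000394 / 0.306 = 0.00128758 g/m
Denier = (g/m) * 9000 = 0.00128758 * 9000 = 11.59

11.59


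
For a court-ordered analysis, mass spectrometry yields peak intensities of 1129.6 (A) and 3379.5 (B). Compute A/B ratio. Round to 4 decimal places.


Spectral peak ratio:
Peak A = 1129.6 counts
Peak B = 3379.5 counts
Ratio = 1129.6 / 3379.5 = 0.3343

0.3343


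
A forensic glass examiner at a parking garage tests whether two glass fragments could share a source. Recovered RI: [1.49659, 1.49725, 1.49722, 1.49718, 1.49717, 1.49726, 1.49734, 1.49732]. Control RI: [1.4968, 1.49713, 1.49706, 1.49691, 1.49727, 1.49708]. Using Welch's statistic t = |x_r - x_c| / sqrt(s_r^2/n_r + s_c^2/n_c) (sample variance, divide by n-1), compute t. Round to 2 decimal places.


Welch's t-criterion for glass RI comparison:
Recovered mean = sum / n_r = 11.97733 / 8 = 1.4971663
Control mean = sum / n_c = 8.98225 / 6 = 1.4970417
Recovered sample variance s_r^2 = 5.78268e-08
Control sample variance s_c^2 = 2.74967e-08
Welch SE (unpooled) = sqrt(s_r^2/n_r + s_c^2/n_c) = sqrt(7.22835e-09 + 4.58278e-09) = sqrt(1.18111e-08) = 0.000108679
|mean_r - mean_c| = 0.000124583
t = 0.000124583 / 0.000108679 = 1.15

1.15


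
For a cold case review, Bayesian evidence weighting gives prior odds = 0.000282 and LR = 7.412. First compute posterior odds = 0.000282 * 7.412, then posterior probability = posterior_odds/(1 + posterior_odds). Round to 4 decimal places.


Bayesian evidence evaluation:
Posterior odds = prior_odds * LR = 0.000282 * 7.412 = 0.002090184
Posterior probability = posterior_odds / (1 + posterior_odds)
= 0.002090184 / (1 + 0.002090184)
= 0.002090184 / 1.002090184
= 0.0021

0.0021


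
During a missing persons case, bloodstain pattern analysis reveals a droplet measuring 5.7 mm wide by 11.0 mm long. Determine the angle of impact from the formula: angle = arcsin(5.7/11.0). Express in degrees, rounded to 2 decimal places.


Blood spatter impact angle calculation:
width / length = 5.7 / 11.0 = 0.518182
angle = arcsin(0.518182)
angle = 31.21 degrees

31.21


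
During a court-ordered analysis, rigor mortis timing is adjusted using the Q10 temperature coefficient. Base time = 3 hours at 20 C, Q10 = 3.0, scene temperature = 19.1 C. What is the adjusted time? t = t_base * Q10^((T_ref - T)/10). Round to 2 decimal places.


Rigor mortis time adjustment:
Exponent = (T_ref - T_actual) / 10 = (20 - 19.1) / 10 = 0.09
Q10 factor = 3.0^0.09 = 1.10393
t_adjusted = 3 * 1.10393 = 3.31 hours

3.31


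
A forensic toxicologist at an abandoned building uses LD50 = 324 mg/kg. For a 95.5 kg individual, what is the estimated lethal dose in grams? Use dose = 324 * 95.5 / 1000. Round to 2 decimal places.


Lethal dose calculation:
Lethal dose = LD50 * body_weight / 1000
= 324 * 95.5 / 1000
= 30942 / 1000
= 30.94 g

30.94


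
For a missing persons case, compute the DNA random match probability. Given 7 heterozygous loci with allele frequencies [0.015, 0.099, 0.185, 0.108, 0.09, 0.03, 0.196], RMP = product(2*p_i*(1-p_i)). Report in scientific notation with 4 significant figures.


Computing RMP for 7 loci:
Locus 1: 2 * 0.015 * 0.985 = 0.02955
Locus 2: 2 * 0.099 * 0.901 = 0.178398
Locus 3: 2 * 0.185 * 0.815 = 0.30155
Locus 4: 2 * 0.108 * 0.892 = 0.192672
Locus 5: 2 * 0.09 * 0.91 = 0.1638
Locus 6: 2 * 0.03 * 0.97 = 0.0582
Locus 7: 2 * 0.196 * 0.804 = 0.315168
RMP = 9.202e-07

9.202e-07


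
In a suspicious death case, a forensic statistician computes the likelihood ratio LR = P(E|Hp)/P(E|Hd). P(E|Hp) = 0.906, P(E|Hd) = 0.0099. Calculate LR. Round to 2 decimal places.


Likelihood ratio calculation:
LR = P(E|Hp) / P(E|Hd)
LR = 0.906 / 0.0099
LR = 91.52

91.52


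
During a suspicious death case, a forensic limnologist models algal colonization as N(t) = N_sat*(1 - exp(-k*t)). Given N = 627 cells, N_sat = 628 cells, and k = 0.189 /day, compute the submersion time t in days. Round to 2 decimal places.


PMSI from diatom colonization curve:
N / N_sat = 627 / 628 = 0.998408
1 - N/N_sat = 0.001592
ln(1 - N/N_sat) = -6.442764
t = -ln(1 - N/N_sat) / k = -(-6.442764) / 0.189 = 34.09 days

34.09


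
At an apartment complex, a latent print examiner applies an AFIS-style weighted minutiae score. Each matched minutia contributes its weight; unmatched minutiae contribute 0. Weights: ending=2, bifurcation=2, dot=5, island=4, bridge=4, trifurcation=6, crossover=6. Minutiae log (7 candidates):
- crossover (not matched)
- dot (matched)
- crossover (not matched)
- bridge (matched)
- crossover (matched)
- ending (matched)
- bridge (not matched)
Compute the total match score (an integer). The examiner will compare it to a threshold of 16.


Weighted minutiae match score:
  crossover: not matched, +0
  dot: matched, +5 (running total 5)
  crossover: not matched, +0
  bridge: matched, +4 (running total 9)
  crossover: matched, +6 (running total 15)
  ending: matched, +2 (running total 17)
  bridge: not matched, +0
Total score = 17
Threshold = 16; verdict = identification

17


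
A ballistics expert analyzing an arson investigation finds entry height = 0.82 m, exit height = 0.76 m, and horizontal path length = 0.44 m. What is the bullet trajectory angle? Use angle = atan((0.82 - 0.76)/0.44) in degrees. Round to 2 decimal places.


Bullet trajectory angle:
Height difference = 0.82 - 0.76 = 0.06 m
angle = atan(0.06 / 0.44)
angle = atan(0.136364)
angle = 7.77 degrees

7.77


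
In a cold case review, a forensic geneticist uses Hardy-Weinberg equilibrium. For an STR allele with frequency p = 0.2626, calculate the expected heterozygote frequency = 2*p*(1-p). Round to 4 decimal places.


Hardy-Weinberg heterozygote frequency:
q = 1 - p = 1 - 0.2626 = 0.7374
2pq = 2 * 0.2626 * 0.7374 = 0.3873

0.3873


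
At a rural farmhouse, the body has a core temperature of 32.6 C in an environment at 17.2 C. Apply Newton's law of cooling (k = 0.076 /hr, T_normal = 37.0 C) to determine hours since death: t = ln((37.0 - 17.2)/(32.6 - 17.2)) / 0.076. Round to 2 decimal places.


Using Newton's law of cooling:
t = ln((T_normal - T_ambient) / (T_body - T_ambient)) / k
T_normal - T_ambient = 19.8
T_body - T_ambient = 15.4
Ratio = 1.285714
ln(ratio) = 0.251314
t = 0.251314 / 0.076 = 3.31 hours

3.31


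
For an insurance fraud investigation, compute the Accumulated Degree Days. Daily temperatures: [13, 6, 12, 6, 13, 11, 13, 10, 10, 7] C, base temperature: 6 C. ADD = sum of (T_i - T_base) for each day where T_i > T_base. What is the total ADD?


Computing ADD day by day:
Day 1: max(0, 13 - 6) = 7
Day 2: max(0, 6 - 6) = 0
Day 3: max(0, 12 - 6) = 6
Day 4: max(0, 6 - 6) = 0
Day 5: max(0, 13 - 6) = 7
Day 6: max(0, 11 - 6) = 5
Day 7: max(0, 13 - 6) = 7
Day 8: max(0, 10 - 6) = 4
Day 9: max(0, 10 - 6) = 4
Day 10: max(0, 7 - 6) = 1
Total ADD = 41

41


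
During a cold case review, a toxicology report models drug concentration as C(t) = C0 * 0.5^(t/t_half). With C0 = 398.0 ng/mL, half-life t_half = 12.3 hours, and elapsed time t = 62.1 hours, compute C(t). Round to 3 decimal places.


Drug concentration decay:
Number of half-lives = t / t_half = 62.1 / 12.3 = 5.04878
Decay factor = 0.5^5.04878 = 0.03021105
C(t) = 398.0 * 0.03021105 = 12.024 ng/mL

12.024


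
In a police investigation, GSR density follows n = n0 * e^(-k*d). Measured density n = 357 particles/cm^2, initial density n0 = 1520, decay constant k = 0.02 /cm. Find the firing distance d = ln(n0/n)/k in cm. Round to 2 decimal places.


GSR distance calculation:
n0/n = 1520 / 357 = 4.257703
ln(n0/n) = 1.44873
d = 1.44873 / 0.02 = 72.44 cm

72.44


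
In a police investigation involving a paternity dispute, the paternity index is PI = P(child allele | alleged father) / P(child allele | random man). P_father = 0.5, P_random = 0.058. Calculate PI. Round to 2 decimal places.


Paternity Index calculation:
PI = P(allele|father) / P(allele|random)
PI = 0.5 / 0.058
PI = 8.62

8.62


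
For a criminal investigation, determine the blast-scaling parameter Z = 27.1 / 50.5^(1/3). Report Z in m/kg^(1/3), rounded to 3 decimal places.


Scaled distance calculation:
W^(1/3) = 50.5^(1/3) = 3.696271
Z = R / W^(1/3) = 27.1 / 3.696271
Z = 7.332 m/kg^(1/3)

7.332


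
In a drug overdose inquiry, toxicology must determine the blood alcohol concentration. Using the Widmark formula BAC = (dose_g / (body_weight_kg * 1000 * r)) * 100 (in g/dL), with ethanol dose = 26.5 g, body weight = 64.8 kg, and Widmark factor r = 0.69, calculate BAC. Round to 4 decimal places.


Applying the Widmark formula:
BAC = (dose_g / (body_wt * 1000 * r)) * 100
Denominator = 64.8 * 1000 * 0.69 = 44712
BAC = (26.5 / 44712) * 100
BAC = 0.0593 g/dL

0.0593


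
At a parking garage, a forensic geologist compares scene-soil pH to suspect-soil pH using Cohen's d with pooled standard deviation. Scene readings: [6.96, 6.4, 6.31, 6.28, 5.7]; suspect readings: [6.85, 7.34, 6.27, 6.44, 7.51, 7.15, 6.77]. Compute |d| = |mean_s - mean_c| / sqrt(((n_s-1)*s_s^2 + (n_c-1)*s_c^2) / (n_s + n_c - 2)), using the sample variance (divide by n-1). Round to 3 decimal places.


Pooled-variance Cohen's d for soil pH comparison:
Scene mean = 31.65 / 5 = 6.33
Suspect mean = 48.33 / 7 = 6.904286
Scene sample variance s_s^2 = 0.2004
Suspect sample variance s_c^2 = 0.209329
Pooled variance = ((n_s-1)*s_s^2 + (n_c-1)*s_c^2) / (n_s + n_c - 2) = 0.205757
Pooled SD = sqrt(0.205757) = 0.453604
Mean difference = -0.574286
|d| = |-0.574286| / 0.453604 = 1.266

1.266


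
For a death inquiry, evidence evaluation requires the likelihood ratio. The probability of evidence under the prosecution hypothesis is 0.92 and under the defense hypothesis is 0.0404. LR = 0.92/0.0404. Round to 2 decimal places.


Likelihood ratio calculation:
LR = P(E|Hp) / P(E|Hd)
LR = 0.92 / 0.0404
LR = 22.77

22.77


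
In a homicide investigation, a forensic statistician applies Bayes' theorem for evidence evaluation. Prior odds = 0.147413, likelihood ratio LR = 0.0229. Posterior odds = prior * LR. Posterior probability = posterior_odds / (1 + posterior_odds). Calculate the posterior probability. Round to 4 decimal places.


Bayesian evidence evaluation:
Posterior odds = prior_odds * LR = 0.147413 * 0.0229 = 0.003375758
Posterior probability = posterior_odds / (1 + posterior_odds)
= 0.003375758 / (1 + 0.003375758)
= 0.003375758 / 1.003375758
= 0.0034

0.0034


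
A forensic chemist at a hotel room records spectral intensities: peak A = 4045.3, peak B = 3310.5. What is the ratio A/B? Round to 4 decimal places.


Spectral peak ratio:
Peak A = 4045.3 counts
Peak B = 3310.5 counts
Ratio = 4045.3 / 3310.5 = 1.2220

1.2220


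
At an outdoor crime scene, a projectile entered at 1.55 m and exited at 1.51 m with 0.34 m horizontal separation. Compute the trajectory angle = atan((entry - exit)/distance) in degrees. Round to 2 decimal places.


Bullet trajectory angle:
Height difference = 1.55 - 1.51 = 0.04 m
angle = atan(0.04 / 0.34)
angle = atan(0.117647)
angle = 6.71 degrees

6.71


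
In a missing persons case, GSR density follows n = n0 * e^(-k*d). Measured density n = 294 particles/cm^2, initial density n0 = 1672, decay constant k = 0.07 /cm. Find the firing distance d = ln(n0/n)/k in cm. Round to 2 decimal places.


GSR distance calculation:
n0/n = 1672 / 294 = 5.687075
ln(n0/n) = 1.738196
d = 1.738196 / 0.07 = 24.83 cm

24.83


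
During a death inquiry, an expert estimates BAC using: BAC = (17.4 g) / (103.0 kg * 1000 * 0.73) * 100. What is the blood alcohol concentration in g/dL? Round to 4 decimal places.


Applying the Widmark formula:
BAC = (dose_g / (body_wt * 1000 * r)) * 100
Denominator = 103.0 * 1000 * 0.73 = 75190
BAC = (17.4 / 75190) * 100
BAC = 0.0231 g/dL

0.0231


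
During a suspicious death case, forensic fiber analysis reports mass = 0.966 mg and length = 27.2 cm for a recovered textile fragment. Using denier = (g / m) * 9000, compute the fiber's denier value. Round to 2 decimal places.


Denier calculation:
Mass in grams = 0.966 mg / 1000 = 0.000966 g
Length in meters = 27.2 cm / 100 = 0.272 m
Linear density = mass / length = 0.000966 / 0.272 = 0.00355147 g/m
Denier = (g/m) * 9000 = 0.00355147 * 9000 = 31.96

31.96


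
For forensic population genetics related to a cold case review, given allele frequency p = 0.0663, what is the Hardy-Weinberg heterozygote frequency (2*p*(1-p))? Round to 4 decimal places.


Hardy-Weinberg heterozygote frequency:
q = 1 - p = 1 - 0.0663 = 0.9337
2pq = 2 * 0.0663 * 0.9337 = 0.1238

0.1238


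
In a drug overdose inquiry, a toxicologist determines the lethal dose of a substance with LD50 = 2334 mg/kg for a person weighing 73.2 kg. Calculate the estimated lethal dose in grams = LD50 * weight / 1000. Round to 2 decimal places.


Lethal dose calculation:
Lethal dose = LD50 * body_weight / 1000
= 2334 * 73.2 / 1000
= 170848.8 / 1000
= 170.85 g

170.85


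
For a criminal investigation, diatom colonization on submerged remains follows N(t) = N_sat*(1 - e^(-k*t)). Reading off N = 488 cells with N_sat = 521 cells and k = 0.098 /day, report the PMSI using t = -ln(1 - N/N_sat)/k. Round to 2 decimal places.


PMSI from diatom colonization curve:
N / N_sat = 488 / 521 = 0.93666
1 - N/N_sat = 0.06334
ln(1 - N/N_sat) = -2.759238
t = -ln(1 - N/N_sat) / k = -(-2.759238) / 0.098 = 28.16 days

28.16


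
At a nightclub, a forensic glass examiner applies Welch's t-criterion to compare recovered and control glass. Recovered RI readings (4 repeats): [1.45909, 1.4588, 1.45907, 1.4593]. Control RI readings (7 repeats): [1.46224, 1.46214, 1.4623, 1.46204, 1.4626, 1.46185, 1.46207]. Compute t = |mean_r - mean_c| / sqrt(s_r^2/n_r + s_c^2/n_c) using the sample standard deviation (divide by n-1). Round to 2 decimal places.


Welch's t-criterion for glass RI comparison:
Recovered mean = sum / n_r = 5.83626 / 4 = 1.459065
Control mean = sum / n_c = 10.23524 / 7 = 1.4621771
Recovered sample variance s_r^2 = 4.20333e-08
Control sample variance s_c^2 = 5.60905e-08
Welch SE (unpooled) = sqrt(s_r^2/n_r + s_c^2/n_c) = sqrt(1.05083e-08 + 8.01293e-09) = sqrt(1.85212e-08) = 0.000136093
|mean_r - mean_c| = 0.00311214
t = 0.00311214 / 0.000136093 = 22.87

22.87


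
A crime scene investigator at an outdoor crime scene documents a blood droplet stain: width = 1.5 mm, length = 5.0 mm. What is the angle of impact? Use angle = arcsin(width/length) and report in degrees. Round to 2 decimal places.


Blood spatter impact angle calculation:
width / length = 1.5 / 5.0 = 0.3
angle = arcsin(0.3)
angle = 17.46 degrees

17.46


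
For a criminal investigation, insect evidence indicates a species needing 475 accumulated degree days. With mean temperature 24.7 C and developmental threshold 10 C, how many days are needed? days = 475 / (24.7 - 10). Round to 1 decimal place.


Insect development time:
Effective temperature = avg_temp - T_base = 24.7 - 10 = 14.7 C
Days = ADD / effective_temp = 475 / 14.7 = 32.3 days

32.3


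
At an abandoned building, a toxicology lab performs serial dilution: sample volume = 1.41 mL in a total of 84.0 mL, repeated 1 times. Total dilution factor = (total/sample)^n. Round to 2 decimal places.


Dilution factor calculation:
Single dilution = V_total / V_sample = 84.0 / 1.41 ≈ 59.574468
Number of dilutions = 1
Total DF = (84.0 / 1.41)^1 (full precision, rounded at the end) = 59.57

59.57


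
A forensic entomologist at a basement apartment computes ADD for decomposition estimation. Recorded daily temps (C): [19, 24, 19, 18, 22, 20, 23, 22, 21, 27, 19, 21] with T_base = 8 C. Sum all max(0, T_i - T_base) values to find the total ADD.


Computing ADD day by day:
Day 1: max(0, 19 - 8) = 11
Day 2: max(0, 24 - 8) = 16
Day 3: max(0, 19 - 8) = 11
Day 4: max(0, 18 - 8) = 10
Day 5: max(0, 22 - 8) = 14
Day 6: max(0, 20 - 8) = 12
Day 7: max(0, 23 - 8) = 15
Day 8: max(0, 22 - 8) = 14
Day 9: max(0, 21 - 8) = 13
Day 10: max(0, 27 - 8) = 19
Day 11: max(0, 19 - 8) = 11
Day 12: max(0, 21 - 8) = 13
Total ADD = 159

159


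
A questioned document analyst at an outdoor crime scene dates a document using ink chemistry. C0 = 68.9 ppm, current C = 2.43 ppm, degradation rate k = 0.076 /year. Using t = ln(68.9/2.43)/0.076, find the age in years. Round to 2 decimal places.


Document age estimation:
C0/C = 68.9 / 2.43 = 28.353909
ln(C0/C) = 3.344765
t = 3.344765 / 0.076 = 44.01 years

44.01


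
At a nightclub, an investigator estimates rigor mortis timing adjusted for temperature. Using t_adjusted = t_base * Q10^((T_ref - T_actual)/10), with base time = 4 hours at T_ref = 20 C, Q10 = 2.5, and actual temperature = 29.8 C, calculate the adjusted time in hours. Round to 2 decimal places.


Rigor mortis time adjustment:
Exponent = (T_ref - T_actual) / 10 = (20 - 29.8) / 10 = -0.98
Q10 factor = 2.5^-0.98 = 0.4074
t_adjusted = 4 * 0.4074 = 1.63 hours

1.63


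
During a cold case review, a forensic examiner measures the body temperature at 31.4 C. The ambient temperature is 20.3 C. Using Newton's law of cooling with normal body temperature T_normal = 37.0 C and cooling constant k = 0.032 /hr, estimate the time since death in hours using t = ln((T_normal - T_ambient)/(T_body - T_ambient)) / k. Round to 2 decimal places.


Using Newton's law of cooling:
t = ln((T_normal - T_ambient) / (T_body - T_ambient)) / k
T_normal - T_ambient = 16.7
T_body - T_ambient = 11.1
Ratio = 1.504505
ln(ratio) = 0.408464
t = 0.408464 / 0.032 = 12.76 hours

12.76


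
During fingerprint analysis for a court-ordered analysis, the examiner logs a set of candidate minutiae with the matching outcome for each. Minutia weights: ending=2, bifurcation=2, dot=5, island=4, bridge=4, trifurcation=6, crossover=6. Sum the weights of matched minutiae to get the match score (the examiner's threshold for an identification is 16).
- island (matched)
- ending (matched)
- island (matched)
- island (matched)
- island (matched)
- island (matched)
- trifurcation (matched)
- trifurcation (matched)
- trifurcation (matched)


Weighted minutiae match score:
  island: matched, +4 (running total 4)
  ending: matched, +2 (running total 6)
  island: matched, +4 (running total 10)
  island: matched, +4 (running total 14)
  island: matched, +4 (running total 18)
  island: matched, +4 (running total 22)
  trifurcation: matched, +6 (running total 28)
  trifurcation: matched, +6 (running total 34)
  trifurcation: matched, +6 (running total 40)
Total score = 40
Threshold = 16; verdict = identification

40


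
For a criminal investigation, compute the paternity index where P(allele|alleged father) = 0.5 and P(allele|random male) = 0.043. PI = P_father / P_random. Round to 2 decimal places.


Paternity Index calculation:
PI = P(allele|father) / P(allele|random)
PI = 0.5 / 0.043
PI = 11.63

11.63


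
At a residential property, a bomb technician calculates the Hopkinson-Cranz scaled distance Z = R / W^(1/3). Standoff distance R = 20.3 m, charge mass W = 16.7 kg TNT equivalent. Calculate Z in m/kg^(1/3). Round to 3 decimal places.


Scaled distance calculation:
W^(1/3) = 16.7^(1/3) = 2.556067
Z = R / W^(1/3) = 20.3 / 2.556067
Z = 7.942 m/kg^(1/3)

7.942


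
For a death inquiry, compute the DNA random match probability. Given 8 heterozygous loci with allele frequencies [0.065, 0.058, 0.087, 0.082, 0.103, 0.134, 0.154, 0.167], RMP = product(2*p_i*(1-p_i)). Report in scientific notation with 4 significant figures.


Computing RMP for 8 loci:
Locus 1: 2 * 0.065 * 0.935 = 0.12155
Locus 2: 2 * 0.058 * 0.942 = 0.109272
Locus 3: 2 * 0.087 * 0.913 = 0.158862
Locus 4: 2 * 0.082 * 0.918 = 0.150552
Locus 5: 2 * 0.103 * 0.897 = 0.184782
Locus 6: 2 * 0.134 * 0.866 = 0.232088
Locus 7: 2 * 0.154 * 0.846 = 0.260568
Locus 8: 2 * 0.167 * 0.833 = 0.278222
RMP = 9.876e-07

9.876e-07


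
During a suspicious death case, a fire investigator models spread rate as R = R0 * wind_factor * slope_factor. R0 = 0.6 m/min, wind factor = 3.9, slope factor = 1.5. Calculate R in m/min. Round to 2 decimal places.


Fire spread rate calculation:
R = R0 * wind_factor * slope_factor
= 0.6 * 3.9 * 1.5
= 2.34 * 1.5
= 3.51 m/min

3.51


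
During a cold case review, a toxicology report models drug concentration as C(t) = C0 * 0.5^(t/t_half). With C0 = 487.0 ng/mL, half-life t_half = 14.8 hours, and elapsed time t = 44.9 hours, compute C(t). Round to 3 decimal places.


Drug concentration decay:
Number of half-lives = t / t_half = 44.9 / 14.8 = 3.033784
Decay factor = 0.5^3.033784 = 0.12210685
C(t) = 487.0 * 0.12210685 = 59.466 ng/mL

59.466


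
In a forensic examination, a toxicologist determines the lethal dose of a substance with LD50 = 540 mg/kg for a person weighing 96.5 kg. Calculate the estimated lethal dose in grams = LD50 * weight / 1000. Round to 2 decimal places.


Lethal dose calculation:
Lethal dose = LD50 * body_weight / 1000
= 540 * 96.5 / 1000
= 52110 / 1000
= 52.11 g

52.11


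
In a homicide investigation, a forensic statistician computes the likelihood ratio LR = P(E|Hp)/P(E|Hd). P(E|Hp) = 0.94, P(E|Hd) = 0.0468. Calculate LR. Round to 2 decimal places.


Likelihood ratio calculation:
LR = P(E|Hp) / P(E|Hd)
LR = 0.94 / 0.0468
LR = 20.09

20.09


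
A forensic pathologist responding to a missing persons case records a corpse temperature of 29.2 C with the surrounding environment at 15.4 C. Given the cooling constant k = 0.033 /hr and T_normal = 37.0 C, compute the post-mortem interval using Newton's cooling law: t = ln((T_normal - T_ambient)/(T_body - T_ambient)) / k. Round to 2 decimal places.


Using Newton's law of cooling:
t = ln((T_normal - T_ambient) / (T_body - T_ambient)) / k
T_normal - T_ambient = 21.6
T_body - T_ambient = 13.8
Ratio = 1.565217
ln(ratio) = 0.448024
t = 0.448024 / 0.033 = 13.58 hours

13.58


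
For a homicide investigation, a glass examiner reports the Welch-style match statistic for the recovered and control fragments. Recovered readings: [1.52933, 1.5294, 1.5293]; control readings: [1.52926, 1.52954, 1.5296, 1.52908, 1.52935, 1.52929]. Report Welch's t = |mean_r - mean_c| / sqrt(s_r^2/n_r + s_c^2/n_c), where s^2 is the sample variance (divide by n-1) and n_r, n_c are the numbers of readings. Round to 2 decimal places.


Welch's t-criterion for glass RI comparison:
Recovered mean = sum / n_r = 4.58803 / 3 = 1.5293433
Control mean = sum / n_c = 9.17612 / 6 = 1.5293533
Recovered sample variance s_r^2 = 2.63333e-09
Control sample variance s_c^2 = 3.66267e-08
Welch SE (unpooled) = sqrt(s_r^2/n_r + s_c^2/n_c) = sqrt(8.77778e-10 + 6.10444e-09) = sqrt(6.98222e-09) = 8.35597e-05
|mean_r - mean_c| = 1e-05
t = 1e-05 / 8.35597e-05 = 0.12

0.12


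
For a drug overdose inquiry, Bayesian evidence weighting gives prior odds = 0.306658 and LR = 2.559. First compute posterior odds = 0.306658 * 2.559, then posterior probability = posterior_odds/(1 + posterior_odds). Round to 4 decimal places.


Bayesian evidence evaluation:
Posterior odds = prior_odds * LR = 0.306658 * 2.559 = 0.7847378
Posterior probability = posterior_odds / (1 + posterior_odds)
= 0.7847378 / (1 + 0.7847378)
= 0.7847378 / 1.7847378
= 0.4397

0.4397


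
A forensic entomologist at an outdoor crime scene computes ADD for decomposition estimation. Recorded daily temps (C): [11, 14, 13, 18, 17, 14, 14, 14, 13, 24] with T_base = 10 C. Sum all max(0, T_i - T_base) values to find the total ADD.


Computing ADD day by day:
Day 1: max(0, 11 - 10) = 1
Day 2: max(0, 14 - 10) = 4
Day 3: max(0, 13 - 10) = 3
Day 4: max(0, 18 - 10) = 8
Day 5: max(0, 17 - 10) = 7
Day 6: max(0, 14 - 10) = 4
Day 7: max(0, 14 - 10) = 4
Day 8: max(0, 14 - 10) = 4
Day 9: max(0, 13 - 10) = 3
Day 10: max(0, 24 - 10) = 14
Total ADD = 52

52


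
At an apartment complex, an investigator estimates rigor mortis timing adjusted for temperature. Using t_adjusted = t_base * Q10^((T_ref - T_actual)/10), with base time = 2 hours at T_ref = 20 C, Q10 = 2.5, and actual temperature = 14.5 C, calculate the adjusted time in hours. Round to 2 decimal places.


Rigor mortis time adjustment:
Exponent = (T_ref - T_actual) / 10 = (20 - 14.5) / 10 = 0.55
Q10 factor = 2.5^0.55 = 1.65526
t_adjusted = 2 * 1.65526 = 3.31 hours

3.31


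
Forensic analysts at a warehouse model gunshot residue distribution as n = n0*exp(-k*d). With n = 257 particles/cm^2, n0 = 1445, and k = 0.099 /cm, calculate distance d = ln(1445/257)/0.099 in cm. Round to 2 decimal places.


GSR distance calculation:
n0/n = 1445 / 257 = 5.622568
ln(n0/n) = 1.726788
d = 1.726788 / 0.099 = 17.44 cm

17.44


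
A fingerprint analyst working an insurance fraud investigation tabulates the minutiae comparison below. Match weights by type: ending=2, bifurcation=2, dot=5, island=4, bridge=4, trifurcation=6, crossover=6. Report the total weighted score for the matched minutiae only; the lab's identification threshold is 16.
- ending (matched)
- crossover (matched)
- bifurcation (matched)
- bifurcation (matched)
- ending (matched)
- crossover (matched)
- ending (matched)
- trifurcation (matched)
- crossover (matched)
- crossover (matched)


Weighted minutiae match score:
  ending: matched, +2 (running total 2)
  crossover: matched, +6 (running total 8)
  bifurcation: matched, +2 (running total 10)
  bifurcation: matched, +2 (running total 12)
  ending: matched, +2 (running total 14)
  crossover: matched, +6 (running total 20)
  ending: matched, +2 (running total 22)
  trifurcation: matched, +6 (running total 28)
  crossover: matched, +6 (running total 34)
  crossover: matched, +6 (running total 40)
Total score = 40
Threshold = 16; verdict = identification

40


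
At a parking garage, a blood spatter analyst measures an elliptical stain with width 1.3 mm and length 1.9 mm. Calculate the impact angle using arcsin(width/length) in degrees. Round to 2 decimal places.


Blood spatter impact angle calculation:
width / length = 1.3 / 1.9 = 0.684211
angle = arcsin(0.684211)
angle = 43.17 degrees

43.17


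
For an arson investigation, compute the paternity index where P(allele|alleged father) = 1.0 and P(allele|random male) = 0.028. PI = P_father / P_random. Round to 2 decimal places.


Paternity Index calculation:
PI = P(allele|father) / P(allele|random)
PI = 1.0 / 0.028
PI = 35.71

35.71


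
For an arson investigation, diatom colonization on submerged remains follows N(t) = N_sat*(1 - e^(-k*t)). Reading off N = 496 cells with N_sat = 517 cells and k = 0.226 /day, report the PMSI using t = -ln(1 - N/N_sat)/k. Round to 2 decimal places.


PMSI from diatom colonization curve:
N / N_sat = 496 / 517 = 0.959381
1 - N/N_sat = 0.040619
ln(1 - N/N_sat) = -3.203519
t = -ln(1 - N/N_sat) / k = -(-3.203519) / 0.226 = 14.17 days

14.17


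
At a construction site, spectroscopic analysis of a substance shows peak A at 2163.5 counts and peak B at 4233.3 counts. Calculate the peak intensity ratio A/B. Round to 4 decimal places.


Spectral peak ratio:
Peak A = 2163.5 counts
Peak B = 4233.3 counts
Ratio = 2163.5 / 4233.3 = 0.5111

0.5111


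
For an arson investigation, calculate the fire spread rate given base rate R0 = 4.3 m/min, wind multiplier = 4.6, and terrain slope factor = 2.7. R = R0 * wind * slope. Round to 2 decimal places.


Fire spread rate calculation:
R = R0 * wind_factor * slope_factor
= 4.3 * 4.6 * 2.7
= 19.78 * 2.7
= 53.41 m/min

53.41


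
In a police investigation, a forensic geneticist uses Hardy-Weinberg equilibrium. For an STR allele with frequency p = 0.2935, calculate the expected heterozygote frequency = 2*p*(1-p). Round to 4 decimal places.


Hardy-Weinberg heterozygote frequency:
q = 1 - p = 1 - 0.2935 = 0.7065
2pq = 2 * 0.2935 * 0.7065 = 0.4147

0.4147


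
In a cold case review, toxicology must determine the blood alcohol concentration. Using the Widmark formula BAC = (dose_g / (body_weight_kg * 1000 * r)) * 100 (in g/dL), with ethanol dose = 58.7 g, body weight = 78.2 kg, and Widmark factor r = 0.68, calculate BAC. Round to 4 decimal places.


Applying the Widmark formula:
BAC = (dose_g / (body_wt * 1000 * r)) * 100
Denominator = 78.2 * 1000 * 0.68 = 53176
BAC = (58.7 / 53176) * 100
BAC = 0.1104 g/dL

0.1104


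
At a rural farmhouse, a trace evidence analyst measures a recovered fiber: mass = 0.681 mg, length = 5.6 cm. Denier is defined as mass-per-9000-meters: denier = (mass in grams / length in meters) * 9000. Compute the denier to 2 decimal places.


Denier calculation:
Mass in grams = 0.681 mg / 1000 = 0.000681 g
Length in meters = 5.6 cm / 100 = 0.056 m
Linear density = mass / length = 0.000681 / 0.056 = 0.01216071 g/m
Denier = (g/m) * 9000 = 0.01216071 * 9000 = 109.45

109.45


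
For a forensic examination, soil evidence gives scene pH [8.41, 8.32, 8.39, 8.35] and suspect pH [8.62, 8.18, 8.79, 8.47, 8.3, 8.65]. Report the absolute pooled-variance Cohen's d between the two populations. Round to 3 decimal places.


Pooled-variance Cohen's d for soil pH comparison:
Scene mean = 33.47 / 4 = 8.3675
Suspect mean = 51.01 / 6 = 8.501667
Scene sample variance s_s^2 = 0.001625
Suspect sample variance s_c^2 = 0.052857
Pooled variance = ((n_s-1)*s_s^2 + (n_c-1)*s_c^2) / (n_s + n_c - 2) = 0.033645
Pooled SD = sqrt(0.033645) = 0.183426
Mean difference = -0.134167
|d| = |-0.134167| / 0.183426 = 0.731

0.731


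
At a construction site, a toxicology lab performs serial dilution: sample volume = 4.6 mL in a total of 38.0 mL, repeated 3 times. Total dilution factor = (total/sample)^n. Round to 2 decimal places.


Dilution factor calculation:
Single dilution = V_total / V_sample = 38.0 / 4.6 ≈ 8.26087
Number of dilutions = 3
Total DF = (38.0 / 4.6)^3 (full precision, rounded at the end) = 563.74

563.74


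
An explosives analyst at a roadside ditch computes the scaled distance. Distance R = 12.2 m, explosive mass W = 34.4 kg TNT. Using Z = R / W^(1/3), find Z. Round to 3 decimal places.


Scaled distance calculation:
W^(1/3) = 34.4^(1/3) = 3.252267
Z = R / W^(1/3) = 12.2 / 3.252267
Z = 3.751 m/kg^(1/3)

3.751


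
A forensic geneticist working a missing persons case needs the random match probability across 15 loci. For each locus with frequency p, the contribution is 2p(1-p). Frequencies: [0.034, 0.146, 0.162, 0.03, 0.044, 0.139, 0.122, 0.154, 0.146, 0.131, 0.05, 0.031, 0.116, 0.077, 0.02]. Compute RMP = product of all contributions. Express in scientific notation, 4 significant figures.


Computing RMP for 15 loci:
Locus 1: 2 * 0.034 * 0.966 = 0.065688
Locus 2: 2 * 0.146 * 0.854 = 0.249368
Locus 3: 2 * 0.162 * 0.838 = 0.271512
Locus 4: 2 * 0.03 * 0.97 = 0.0582
Locus 5: 2 * 0.044 * 0.956 = 0.084128
Locus 6: 2 * 0.139 * 0.861 = 0.239358
Locus 7: 2 * 0.122 * 0.878 = 0.214232
Locus 8: 2 * 0.154 * 0.846 = 0.260568
Locus 9: 2 * 0.146 * 0.854 = 0.249368
Locus 10: 2 * 0.131 * 0.869 = 0.227678
Locus 11: 2 * 0.05 * 0.95 = 0.095
Locus 12: 2 * 0.031 * 0.969 = 0.060078
Locus 13: 2 * 0.116 * 0.884 = 0.205088
Locus 14: 2 * 0.077 * 0.923 = 0.142142
Locus 15: 2 * 0.02 * 0.98 = 0.0392
RMP = 1.077e-13

1.077e-13


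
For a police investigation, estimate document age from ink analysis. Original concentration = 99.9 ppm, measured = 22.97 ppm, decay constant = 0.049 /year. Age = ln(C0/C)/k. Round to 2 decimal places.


Document age estimation:
C0/C = 99.9 / 22.97 = 4.349151
ln(C0/C) = 1.469981
t = 1.469981 / 0.049 = 30.00 years

30.00


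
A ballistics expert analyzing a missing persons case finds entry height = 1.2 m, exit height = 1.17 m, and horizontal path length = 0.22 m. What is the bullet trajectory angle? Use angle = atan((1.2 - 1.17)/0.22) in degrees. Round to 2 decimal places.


Bullet trajectory angle:
Height difference = 1.2 - 1.17 = 0.03 m
angle = atan(0.03 / 0.22)
angle = atan(0.136364)
angle = 7.77 degrees

7.77


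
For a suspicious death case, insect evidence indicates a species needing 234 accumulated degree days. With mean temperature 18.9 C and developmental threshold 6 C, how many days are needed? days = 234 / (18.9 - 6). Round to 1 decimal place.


Insect development time:
Effective temperature = avg_temp - T_base = 18.9 - 6 = 12.9 C
Days = ADD / effective_temp = 234 / 12.9 = 18.1 days

18.1


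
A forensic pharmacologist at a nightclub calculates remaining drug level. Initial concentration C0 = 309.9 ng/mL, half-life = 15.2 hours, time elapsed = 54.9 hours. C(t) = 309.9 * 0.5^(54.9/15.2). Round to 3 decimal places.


Drug concentration decay:
Number of half-lives = t / t_half = 54.9 / 15.2 = 3.611842
Decay factor = 0.5^3.611842 = 0.08179509
C(t) = 309.9 * 0.08179509 = 25.348 ng/mL

25.348


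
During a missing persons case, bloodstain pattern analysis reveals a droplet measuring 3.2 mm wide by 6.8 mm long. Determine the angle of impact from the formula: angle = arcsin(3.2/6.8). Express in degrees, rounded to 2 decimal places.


Blood spatter impact angle calculation:
width / length = 3.2 / 6.8 = 0.470588
angle = arcsin(0.470588)
angle = 28.07 degrees

28.07


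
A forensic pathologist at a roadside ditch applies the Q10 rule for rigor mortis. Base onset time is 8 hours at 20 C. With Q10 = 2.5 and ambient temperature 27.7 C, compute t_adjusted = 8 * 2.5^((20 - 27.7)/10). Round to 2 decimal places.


Rigor mortis time adjustment:
Exponent = (T_ref - T_actual) / 10 = (20 - 27.7) / 10 = -0.77
Q10 factor = 2.5^-0.77 = 0.49384
t_adjusted = 8 * 0.49384 = 3.95 hours

3.95


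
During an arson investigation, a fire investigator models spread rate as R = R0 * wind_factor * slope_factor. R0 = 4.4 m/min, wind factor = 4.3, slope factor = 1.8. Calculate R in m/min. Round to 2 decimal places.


Fire spread rate calculation:
R = R0 * wind_factor * slope_factor
= 4.4 * 4.3 * 1.8
= 18.92 * 1.8
= 34.06 m/min

34.06


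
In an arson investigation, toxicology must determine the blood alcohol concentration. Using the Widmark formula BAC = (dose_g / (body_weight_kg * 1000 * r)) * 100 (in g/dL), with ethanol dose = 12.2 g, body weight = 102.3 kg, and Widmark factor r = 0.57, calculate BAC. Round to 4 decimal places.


Applying the Widmark formula:
BAC = (dose_g / (body_wt * 1000 * r)) * 100
Denominator = 102.3 * 1000 * 0.57 = 58311
BAC = (12.2 / 58311) * 100
BAC = 0.0209 g/dL

0.0209


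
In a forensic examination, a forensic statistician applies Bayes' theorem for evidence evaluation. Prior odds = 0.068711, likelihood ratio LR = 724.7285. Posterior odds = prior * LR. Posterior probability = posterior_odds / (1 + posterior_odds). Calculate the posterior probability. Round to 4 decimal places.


Bayesian evidence evaluation:
Posterior odds = prior_odds * LR = 0.068711 * 724.7285 = 49.79682
Posterior probability = posterior_odds / (1 + posterior_odds)
= 49.79682 / (1 + 49.79682)
= 49.79682 / 50.79682
= 0.9803

0.9803


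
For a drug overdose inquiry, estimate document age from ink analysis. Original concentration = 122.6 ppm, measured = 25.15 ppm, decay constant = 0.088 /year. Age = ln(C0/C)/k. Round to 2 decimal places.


Document age estimation:
C0/C = 122.6 / 25.15 = 4.874751
ln(C0/C) = 1.584069
t = 1.584069 / 0.088 = 18.00 years

18.00


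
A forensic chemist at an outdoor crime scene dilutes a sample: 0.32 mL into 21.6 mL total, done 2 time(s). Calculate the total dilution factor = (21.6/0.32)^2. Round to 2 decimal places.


Dilution factor calculation:
Single dilution = V_total / V_sample = 21.6 / 0.32 ≈ 67.5
Number of dilutions = 2
Total DF = (21.6 / 0.32)^2 (full precision, rounded at the end) = 4556.25

4556.25


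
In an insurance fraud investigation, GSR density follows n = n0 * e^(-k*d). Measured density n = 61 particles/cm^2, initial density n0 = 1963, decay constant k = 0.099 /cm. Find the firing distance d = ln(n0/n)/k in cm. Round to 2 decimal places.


GSR distance calculation:
n0/n = 1963 / 61 = 32.180328
ln(n0/n) = 3.471355
d = 3.471355 / 0.099 = 35.06 cm

35.06


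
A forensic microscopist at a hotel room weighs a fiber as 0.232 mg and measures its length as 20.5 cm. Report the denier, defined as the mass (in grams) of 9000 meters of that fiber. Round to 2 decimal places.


Denier calculation:
Mass in grams = 0.232 mg / 1000 = 0.000232 g
Length in meters = 20.5 cm / 100 = 0.205 m
Linear density = mass / length = 0.000232 / 0.205 = 0.00113171 g/m
Denier = (g/m) * 9000 = 0.00113171 * 9000 = 10.19

10.19


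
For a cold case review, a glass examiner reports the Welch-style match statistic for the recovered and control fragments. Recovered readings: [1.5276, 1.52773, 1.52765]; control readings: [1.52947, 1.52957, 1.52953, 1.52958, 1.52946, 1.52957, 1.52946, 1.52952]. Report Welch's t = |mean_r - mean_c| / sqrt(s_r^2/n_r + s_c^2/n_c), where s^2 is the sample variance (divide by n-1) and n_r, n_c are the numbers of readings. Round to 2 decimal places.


Welch's t-criterion for glass RI comparison:
Recovered mean = sum / n_r = 4.58298 / 3 = 1.52766
Control mean = sum / n_c = 12.23616 / 8 = 1.52952
Recovered sample variance s_r^2 = 4.3e-09
Control sample variance s_c^2 = 2.62857e-09
Welch SE (unpooled) = sqrt(s_r^2/n_r + s_c^2/n_c) = sqrt(1.43333e-09 + 3.28571e-10) = sqrt(1.7619e-09) = 4.1975e-05
|mean_r - mean_c| = 0.00186
t = 0.00186 / 4.1975e-05 = 44.31

44.31


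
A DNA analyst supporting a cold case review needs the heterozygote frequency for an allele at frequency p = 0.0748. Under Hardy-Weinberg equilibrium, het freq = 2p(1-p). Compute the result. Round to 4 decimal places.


Hardy-Weinberg heterozygote frequency:
q = 1 - p = 1 - 0.0748 = 0.9252
2pq = 2 * 0.0748 * 0.9252 = 0.1384

0.1384


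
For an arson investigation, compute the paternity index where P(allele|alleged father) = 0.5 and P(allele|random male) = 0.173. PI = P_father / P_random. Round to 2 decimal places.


Paternity Index calculation:
PI = P(allele|father) / P(allele|random)
PI = 0.5 / 0.173
PI = 2.89

2.89
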